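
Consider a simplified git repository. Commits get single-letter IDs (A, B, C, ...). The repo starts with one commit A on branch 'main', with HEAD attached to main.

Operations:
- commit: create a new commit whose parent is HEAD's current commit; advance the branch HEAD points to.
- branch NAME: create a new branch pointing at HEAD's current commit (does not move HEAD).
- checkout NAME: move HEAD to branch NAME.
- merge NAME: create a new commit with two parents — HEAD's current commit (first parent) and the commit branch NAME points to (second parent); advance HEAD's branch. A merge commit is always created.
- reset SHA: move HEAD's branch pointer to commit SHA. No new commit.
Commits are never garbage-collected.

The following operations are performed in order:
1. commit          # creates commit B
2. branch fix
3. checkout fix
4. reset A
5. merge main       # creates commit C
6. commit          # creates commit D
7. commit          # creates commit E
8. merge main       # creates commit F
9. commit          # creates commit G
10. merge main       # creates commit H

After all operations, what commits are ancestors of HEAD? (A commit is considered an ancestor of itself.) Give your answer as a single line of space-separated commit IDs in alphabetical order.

Answer: A B C D E F G H

Derivation:
After op 1 (commit): HEAD=main@B [main=B]
After op 2 (branch): HEAD=main@B [fix=B main=B]
After op 3 (checkout): HEAD=fix@B [fix=B main=B]
After op 4 (reset): HEAD=fix@A [fix=A main=B]
After op 5 (merge): HEAD=fix@C [fix=C main=B]
After op 6 (commit): HEAD=fix@D [fix=D main=B]
After op 7 (commit): HEAD=fix@E [fix=E main=B]
After op 8 (merge): HEAD=fix@F [fix=F main=B]
After op 9 (commit): HEAD=fix@G [fix=G main=B]
After op 10 (merge): HEAD=fix@H [fix=H main=B]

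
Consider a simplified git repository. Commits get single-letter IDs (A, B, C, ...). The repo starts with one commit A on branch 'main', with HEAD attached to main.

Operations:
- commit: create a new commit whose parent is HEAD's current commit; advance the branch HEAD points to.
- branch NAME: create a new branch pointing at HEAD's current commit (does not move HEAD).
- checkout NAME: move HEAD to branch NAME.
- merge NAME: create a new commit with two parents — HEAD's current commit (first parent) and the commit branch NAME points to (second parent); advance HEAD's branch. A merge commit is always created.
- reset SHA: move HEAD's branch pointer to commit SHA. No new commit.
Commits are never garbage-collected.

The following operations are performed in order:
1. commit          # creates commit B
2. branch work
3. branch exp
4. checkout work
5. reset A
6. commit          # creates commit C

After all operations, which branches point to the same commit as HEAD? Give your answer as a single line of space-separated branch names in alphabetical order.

Answer: work

Derivation:
After op 1 (commit): HEAD=main@B [main=B]
After op 2 (branch): HEAD=main@B [main=B work=B]
After op 3 (branch): HEAD=main@B [exp=B main=B work=B]
After op 4 (checkout): HEAD=work@B [exp=B main=B work=B]
After op 5 (reset): HEAD=work@A [exp=B main=B work=A]
After op 6 (commit): HEAD=work@C [exp=B main=B work=C]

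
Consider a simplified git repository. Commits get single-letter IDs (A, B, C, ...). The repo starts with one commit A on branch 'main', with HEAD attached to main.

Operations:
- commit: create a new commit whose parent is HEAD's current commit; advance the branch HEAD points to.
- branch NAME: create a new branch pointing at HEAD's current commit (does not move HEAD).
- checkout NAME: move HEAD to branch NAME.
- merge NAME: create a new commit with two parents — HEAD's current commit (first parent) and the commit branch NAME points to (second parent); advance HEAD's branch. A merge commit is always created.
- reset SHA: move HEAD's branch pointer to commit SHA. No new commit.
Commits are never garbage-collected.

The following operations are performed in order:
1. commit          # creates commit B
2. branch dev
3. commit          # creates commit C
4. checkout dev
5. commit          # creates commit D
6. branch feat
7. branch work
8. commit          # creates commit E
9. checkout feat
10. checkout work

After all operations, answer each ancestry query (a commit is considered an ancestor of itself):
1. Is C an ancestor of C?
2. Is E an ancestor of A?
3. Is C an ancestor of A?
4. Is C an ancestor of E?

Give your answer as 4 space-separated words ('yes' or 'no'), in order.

Answer: yes no no no

Derivation:
After op 1 (commit): HEAD=main@B [main=B]
After op 2 (branch): HEAD=main@B [dev=B main=B]
After op 3 (commit): HEAD=main@C [dev=B main=C]
After op 4 (checkout): HEAD=dev@B [dev=B main=C]
After op 5 (commit): HEAD=dev@D [dev=D main=C]
After op 6 (branch): HEAD=dev@D [dev=D feat=D main=C]
After op 7 (branch): HEAD=dev@D [dev=D feat=D main=C work=D]
After op 8 (commit): HEAD=dev@E [dev=E feat=D main=C work=D]
After op 9 (checkout): HEAD=feat@D [dev=E feat=D main=C work=D]
After op 10 (checkout): HEAD=work@D [dev=E feat=D main=C work=D]
ancestors(C) = {A,B,C}; C in? yes
ancestors(A) = {A}; E in? no
ancestors(A) = {A}; C in? no
ancestors(E) = {A,B,D,E}; C in? no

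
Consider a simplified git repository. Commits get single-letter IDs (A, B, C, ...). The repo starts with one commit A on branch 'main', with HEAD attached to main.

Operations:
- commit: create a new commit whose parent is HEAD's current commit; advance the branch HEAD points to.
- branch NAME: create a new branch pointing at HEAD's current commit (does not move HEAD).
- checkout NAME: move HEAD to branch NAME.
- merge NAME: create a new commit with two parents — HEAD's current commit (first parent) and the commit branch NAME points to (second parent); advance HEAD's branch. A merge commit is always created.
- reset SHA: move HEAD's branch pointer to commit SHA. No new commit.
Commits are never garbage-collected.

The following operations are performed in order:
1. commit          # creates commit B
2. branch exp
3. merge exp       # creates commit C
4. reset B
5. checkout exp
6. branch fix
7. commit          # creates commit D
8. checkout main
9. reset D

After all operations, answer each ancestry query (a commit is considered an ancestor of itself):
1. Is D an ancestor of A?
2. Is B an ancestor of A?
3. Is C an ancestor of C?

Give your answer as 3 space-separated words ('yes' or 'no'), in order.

After op 1 (commit): HEAD=main@B [main=B]
After op 2 (branch): HEAD=main@B [exp=B main=B]
After op 3 (merge): HEAD=main@C [exp=B main=C]
After op 4 (reset): HEAD=main@B [exp=B main=B]
After op 5 (checkout): HEAD=exp@B [exp=B main=B]
After op 6 (branch): HEAD=exp@B [exp=B fix=B main=B]
After op 7 (commit): HEAD=exp@D [exp=D fix=B main=B]
After op 8 (checkout): HEAD=main@B [exp=D fix=B main=B]
After op 9 (reset): HEAD=main@D [exp=D fix=B main=D]
ancestors(A) = {A}; D in? no
ancestors(A) = {A}; B in? no
ancestors(C) = {A,B,C}; C in? yes

Answer: no no yes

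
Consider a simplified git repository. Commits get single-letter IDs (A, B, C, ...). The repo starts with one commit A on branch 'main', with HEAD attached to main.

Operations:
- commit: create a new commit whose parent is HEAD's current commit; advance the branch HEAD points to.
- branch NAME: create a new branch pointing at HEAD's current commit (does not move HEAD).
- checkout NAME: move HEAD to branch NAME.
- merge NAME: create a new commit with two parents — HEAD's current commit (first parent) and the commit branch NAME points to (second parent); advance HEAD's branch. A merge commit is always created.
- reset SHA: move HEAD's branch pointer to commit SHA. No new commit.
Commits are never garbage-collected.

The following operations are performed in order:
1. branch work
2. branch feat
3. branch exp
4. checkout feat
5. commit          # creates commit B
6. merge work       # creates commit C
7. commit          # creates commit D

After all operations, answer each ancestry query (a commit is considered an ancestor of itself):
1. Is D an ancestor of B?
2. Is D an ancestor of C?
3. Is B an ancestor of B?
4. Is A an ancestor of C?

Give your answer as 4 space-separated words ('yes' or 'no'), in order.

After op 1 (branch): HEAD=main@A [main=A work=A]
After op 2 (branch): HEAD=main@A [feat=A main=A work=A]
After op 3 (branch): HEAD=main@A [exp=A feat=A main=A work=A]
After op 4 (checkout): HEAD=feat@A [exp=A feat=A main=A work=A]
After op 5 (commit): HEAD=feat@B [exp=A feat=B main=A work=A]
After op 6 (merge): HEAD=feat@C [exp=A feat=C main=A work=A]
After op 7 (commit): HEAD=feat@D [exp=A feat=D main=A work=A]
ancestors(B) = {A,B}; D in? no
ancestors(C) = {A,B,C}; D in? no
ancestors(B) = {A,B}; B in? yes
ancestors(C) = {A,B,C}; A in? yes

Answer: no no yes yes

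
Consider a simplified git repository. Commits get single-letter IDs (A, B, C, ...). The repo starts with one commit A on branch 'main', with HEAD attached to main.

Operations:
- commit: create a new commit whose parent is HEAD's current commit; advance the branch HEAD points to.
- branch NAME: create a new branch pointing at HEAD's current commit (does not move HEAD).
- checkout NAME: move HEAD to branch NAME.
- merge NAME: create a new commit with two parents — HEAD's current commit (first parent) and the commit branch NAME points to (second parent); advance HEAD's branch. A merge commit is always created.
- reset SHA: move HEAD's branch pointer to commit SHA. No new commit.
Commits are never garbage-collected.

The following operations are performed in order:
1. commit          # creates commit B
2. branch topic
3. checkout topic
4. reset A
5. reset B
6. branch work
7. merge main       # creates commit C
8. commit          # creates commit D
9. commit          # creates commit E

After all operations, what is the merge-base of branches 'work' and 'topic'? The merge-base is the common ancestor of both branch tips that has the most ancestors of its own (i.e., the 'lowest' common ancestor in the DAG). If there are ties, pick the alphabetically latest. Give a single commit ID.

After op 1 (commit): HEAD=main@B [main=B]
After op 2 (branch): HEAD=main@B [main=B topic=B]
After op 3 (checkout): HEAD=topic@B [main=B topic=B]
After op 4 (reset): HEAD=topic@A [main=B topic=A]
After op 5 (reset): HEAD=topic@B [main=B topic=B]
After op 6 (branch): HEAD=topic@B [main=B topic=B work=B]
After op 7 (merge): HEAD=topic@C [main=B topic=C work=B]
After op 8 (commit): HEAD=topic@D [main=B topic=D work=B]
After op 9 (commit): HEAD=topic@E [main=B topic=E work=B]
ancestors(work=B): ['A', 'B']
ancestors(topic=E): ['A', 'B', 'C', 'D', 'E']
common: ['A', 'B']

Answer: B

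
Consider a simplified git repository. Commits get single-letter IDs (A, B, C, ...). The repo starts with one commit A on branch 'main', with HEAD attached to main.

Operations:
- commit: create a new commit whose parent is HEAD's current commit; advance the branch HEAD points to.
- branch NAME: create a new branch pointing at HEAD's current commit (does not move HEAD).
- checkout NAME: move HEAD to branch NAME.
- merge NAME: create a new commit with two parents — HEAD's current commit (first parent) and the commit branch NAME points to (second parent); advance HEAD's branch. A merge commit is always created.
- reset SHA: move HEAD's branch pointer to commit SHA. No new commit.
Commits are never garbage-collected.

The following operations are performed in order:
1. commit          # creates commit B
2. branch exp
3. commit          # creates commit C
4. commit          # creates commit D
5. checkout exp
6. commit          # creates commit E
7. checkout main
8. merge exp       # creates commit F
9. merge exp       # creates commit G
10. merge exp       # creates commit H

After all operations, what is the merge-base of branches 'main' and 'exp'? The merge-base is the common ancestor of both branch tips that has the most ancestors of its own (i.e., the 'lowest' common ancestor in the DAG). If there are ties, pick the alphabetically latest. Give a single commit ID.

After op 1 (commit): HEAD=main@B [main=B]
After op 2 (branch): HEAD=main@B [exp=B main=B]
After op 3 (commit): HEAD=main@C [exp=B main=C]
After op 4 (commit): HEAD=main@D [exp=B main=D]
After op 5 (checkout): HEAD=exp@B [exp=B main=D]
After op 6 (commit): HEAD=exp@E [exp=E main=D]
After op 7 (checkout): HEAD=main@D [exp=E main=D]
After op 8 (merge): HEAD=main@F [exp=E main=F]
After op 9 (merge): HEAD=main@G [exp=E main=G]
After op 10 (merge): HEAD=main@H [exp=E main=H]
ancestors(main=H): ['A', 'B', 'C', 'D', 'E', 'F', 'G', 'H']
ancestors(exp=E): ['A', 'B', 'E']
common: ['A', 'B', 'E']

Answer: E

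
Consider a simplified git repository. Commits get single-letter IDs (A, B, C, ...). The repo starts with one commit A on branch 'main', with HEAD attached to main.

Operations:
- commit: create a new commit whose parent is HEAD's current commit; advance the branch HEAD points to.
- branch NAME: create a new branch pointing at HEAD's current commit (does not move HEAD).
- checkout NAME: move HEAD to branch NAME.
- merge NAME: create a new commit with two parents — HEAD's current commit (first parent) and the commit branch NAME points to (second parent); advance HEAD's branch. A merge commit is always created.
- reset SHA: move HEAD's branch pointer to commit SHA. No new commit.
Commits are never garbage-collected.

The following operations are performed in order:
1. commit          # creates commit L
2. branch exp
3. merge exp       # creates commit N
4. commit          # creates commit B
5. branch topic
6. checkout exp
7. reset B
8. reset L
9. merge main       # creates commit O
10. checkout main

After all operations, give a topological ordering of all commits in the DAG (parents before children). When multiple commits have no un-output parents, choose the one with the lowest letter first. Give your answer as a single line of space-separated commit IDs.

Answer: A L N B O

Derivation:
After op 1 (commit): HEAD=main@L [main=L]
After op 2 (branch): HEAD=main@L [exp=L main=L]
After op 3 (merge): HEAD=main@N [exp=L main=N]
After op 4 (commit): HEAD=main@B [exp=L main=B]
After op 5 (branch): HEAD=main@B [exp=L main=B topic=B]
After op 6 (checkout): HEAD=exp@L [exp=L main=B topic=B]
After op 7 (reset): HEAD=exp@B [exp=B main=B topic=B]
After op 8 (reset): HEAD=exp@L [exp=L main=B topic=B]
After op 9 (merge): HEAD=exp@O [exp=O main=B topic=B]
After op 10 (checkout): HEAD=main@B [exp=O main=B topic=B]
commit A: parents=[]
commit B: parents=['N']
commit L: parents=['A']
commit N: parents=['L', 'L']
commit O: parents=['L', 'B']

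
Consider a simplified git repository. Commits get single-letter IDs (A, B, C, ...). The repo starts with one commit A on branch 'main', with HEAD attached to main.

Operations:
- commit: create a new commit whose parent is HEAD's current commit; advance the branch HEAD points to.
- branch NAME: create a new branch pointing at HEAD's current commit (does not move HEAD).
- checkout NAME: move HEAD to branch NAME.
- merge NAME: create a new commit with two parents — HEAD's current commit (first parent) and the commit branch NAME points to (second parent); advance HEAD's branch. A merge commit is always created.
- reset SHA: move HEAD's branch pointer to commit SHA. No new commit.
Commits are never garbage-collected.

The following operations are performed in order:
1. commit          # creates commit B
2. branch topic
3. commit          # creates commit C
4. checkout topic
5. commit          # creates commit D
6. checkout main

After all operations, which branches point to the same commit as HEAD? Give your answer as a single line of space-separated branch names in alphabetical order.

Answer: main

Derivation:
After op 1 (commit): HEAD=main@B [main=B]
After op 2 (branch): HEAD=main@B [main=B topic=B]
After op 3 (commit): HEAD=main@C [main=C topic=B]
After op 4 (checkout): HEAD=topic@B [main=C topic=B]
After op 5 (commit): HEAD=topic@D [main=C topic=D]
After op 6 (checkout): HEAD=main@C [main=C topic=D]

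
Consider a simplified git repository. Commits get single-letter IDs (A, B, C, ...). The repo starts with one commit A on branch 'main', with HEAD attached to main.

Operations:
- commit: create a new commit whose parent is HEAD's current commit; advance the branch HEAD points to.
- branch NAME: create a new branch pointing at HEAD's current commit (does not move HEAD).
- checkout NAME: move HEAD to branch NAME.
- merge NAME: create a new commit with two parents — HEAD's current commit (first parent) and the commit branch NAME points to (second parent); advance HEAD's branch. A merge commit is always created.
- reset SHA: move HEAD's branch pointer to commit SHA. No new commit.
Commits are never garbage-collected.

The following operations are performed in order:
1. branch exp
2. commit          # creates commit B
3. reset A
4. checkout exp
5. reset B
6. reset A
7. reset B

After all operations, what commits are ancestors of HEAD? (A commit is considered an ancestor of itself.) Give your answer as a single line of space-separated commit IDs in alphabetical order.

Answer: A B

Derivation:
After op 1 (branch): HEAD=main@A [exp=A main=A]
After op 2 (commit): HEAD=main@B [exp=A main=B]
After op 3 (reset): HEAD=main@A [exp=A main=A]
After op 4 (checkout): HEAD=exp@A [exp=A main=A]
After op 5 (reset): HEAD=exp@B [exp=B main=A]
After op 6 (reset): HEAD=exp@A [exp=A main=A]
After op 7 (reset): HEAD=exp@B [exp=B main=A]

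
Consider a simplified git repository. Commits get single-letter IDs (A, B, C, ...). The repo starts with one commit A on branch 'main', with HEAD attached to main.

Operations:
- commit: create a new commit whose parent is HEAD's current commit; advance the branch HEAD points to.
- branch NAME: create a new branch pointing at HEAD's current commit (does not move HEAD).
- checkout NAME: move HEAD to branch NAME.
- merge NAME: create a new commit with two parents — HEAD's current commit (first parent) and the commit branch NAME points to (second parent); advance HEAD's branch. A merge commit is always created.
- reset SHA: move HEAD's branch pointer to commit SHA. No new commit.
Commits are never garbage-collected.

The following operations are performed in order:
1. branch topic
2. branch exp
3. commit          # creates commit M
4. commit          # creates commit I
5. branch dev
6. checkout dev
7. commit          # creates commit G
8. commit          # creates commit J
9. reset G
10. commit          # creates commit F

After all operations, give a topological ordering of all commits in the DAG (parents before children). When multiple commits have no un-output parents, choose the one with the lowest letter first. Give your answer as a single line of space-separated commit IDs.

Answer: A M I G F J

Derivation:
After op 1 (branch): HEAD=main@A [main=A topic=A]
After op 2 (branch): HEAD=main@A [exp=A main=A topic=A]
After op 3 (commit): HEAD=main@M [exp=A main=M topic=A]
After op 4 (commit): HEAD=main@I [exp=A main=I topic=A]
After op 5 (branch): HEAD=main@I [dev=I exp=A main=I topic=A]
After op 6 (checkout): HEAD=dev@I [dev=I exp=A main=I topic=A]
After op 7 (commit): HEAD=dev@G [dev=G exp=A main=I topic=A]
After op 8 (commit): HEAD=dev@J [dev=J exp=A main=I topic=A]
After op 9 (reset): HEAD=dev@G [dev=G exp=A main=I topic=A]
After op 10 (commit): HEAD=dev@F [dev=F exp=A main=I topic=A]
commit A: parents=[]
commit F: parents=['G']
commit G: parents=['I']
commit I: parents=['M']
commit J: parents=['G']
commit M: parents=['A']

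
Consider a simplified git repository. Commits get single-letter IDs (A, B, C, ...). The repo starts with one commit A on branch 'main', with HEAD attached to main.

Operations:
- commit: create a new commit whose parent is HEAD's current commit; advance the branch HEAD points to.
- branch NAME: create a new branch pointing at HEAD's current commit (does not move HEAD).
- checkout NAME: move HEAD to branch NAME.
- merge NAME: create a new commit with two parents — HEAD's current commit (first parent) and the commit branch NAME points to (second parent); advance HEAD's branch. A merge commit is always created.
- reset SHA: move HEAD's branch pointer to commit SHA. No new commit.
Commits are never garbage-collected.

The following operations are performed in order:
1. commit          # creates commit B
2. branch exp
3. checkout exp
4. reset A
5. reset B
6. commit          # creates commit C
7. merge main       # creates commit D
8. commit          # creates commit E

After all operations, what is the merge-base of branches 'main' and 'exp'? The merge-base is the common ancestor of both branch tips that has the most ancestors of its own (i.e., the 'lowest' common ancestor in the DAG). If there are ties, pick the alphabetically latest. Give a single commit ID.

Answer: B

Derivation:
After op 1 (commit): HEAD=main@B [main=B]
After op 2 (branch): HEAD=main@B [exp=B main=B]
After op 3 (checkout): HEAD=exp@B [exp=B main=B]
After op 4 (reset): HEAD=exp@A [exp=A main=B]
After op 5 (reset): HEAD=exp@B [exp=B main=B]
After op 6 (commit): HEAD=exp@C [exp=C main=B]
After op 7 (merge): HEAD=exp@D [exp=D main=B]
After op 8 (commit): HEAD=exp@E [exp=E main=B]
ancestors(main=B): ['A', 'B']
ancestors(exp=E): ['A', 'B', 'C', 'D', 'E']
common: ['A', 'B']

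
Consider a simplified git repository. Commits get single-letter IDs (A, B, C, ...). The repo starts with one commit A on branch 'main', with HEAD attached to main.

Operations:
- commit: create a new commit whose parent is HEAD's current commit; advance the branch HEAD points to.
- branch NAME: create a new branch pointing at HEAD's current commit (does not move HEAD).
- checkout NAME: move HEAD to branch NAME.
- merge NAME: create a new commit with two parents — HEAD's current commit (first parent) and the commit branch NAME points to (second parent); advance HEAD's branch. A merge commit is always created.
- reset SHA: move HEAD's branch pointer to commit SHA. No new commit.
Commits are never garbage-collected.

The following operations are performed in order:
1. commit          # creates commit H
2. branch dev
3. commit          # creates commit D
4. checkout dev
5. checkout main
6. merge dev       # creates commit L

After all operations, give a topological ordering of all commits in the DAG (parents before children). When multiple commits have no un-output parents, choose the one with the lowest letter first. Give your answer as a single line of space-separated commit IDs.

After op 1 (commit): HEAD=main@H [main=H]
After op 2 (branch): HEAD=main@H [dev=H main=H]
After op 3 (commit): HEAD=main@D [dev=H main=D]
After op 4 (checkout): HEAD=dev@H [dev=H main=D]
After op 5 (checkout): HEAD=main@D [dev=H main=D]
After op 6 (merge): HEAD=main@L [dev=H main=L]
commit A: parents=[]
commit D: parents=['H']
commit H: parents=['A']
commit L: parents=['D', 'H']

Answer: A H D L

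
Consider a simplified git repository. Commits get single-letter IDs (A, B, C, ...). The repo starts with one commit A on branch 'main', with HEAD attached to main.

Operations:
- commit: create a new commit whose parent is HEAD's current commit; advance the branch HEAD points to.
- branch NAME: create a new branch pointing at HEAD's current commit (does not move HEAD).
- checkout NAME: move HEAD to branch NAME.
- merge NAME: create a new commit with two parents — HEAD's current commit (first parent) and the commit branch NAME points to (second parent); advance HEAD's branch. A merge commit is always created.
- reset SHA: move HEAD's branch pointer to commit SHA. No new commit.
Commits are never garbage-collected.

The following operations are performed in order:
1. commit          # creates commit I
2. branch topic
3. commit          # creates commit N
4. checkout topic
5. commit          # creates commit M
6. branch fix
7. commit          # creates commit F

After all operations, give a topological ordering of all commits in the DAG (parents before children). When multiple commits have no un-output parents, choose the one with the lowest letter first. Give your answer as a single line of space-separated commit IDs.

Answer: A I M F N

Derivation:
After op 1 (commit): HEAD=main@I [main=I]
After op 2 (branch): HEAD=main@I [main=I topic=I]
After op 3 (commit): HEAD=main@N [main=N topic=I]
After op 4 (checkout): HEAD=topic@I [main=N topic=I]
After op 5 (commit): HEAD=topic@M [main=N topic=M]
After op 6 (branch): HEAD=topic@M [fix=M main=N topic=M]
After op 7 (commit): HEAD=topic@F [fix=M main=N topic=F]
commit A: parents=[]
commit F: parents=['M']
commit I: parents=['A']
commit M: parents=['I']
commit N: parents=['I']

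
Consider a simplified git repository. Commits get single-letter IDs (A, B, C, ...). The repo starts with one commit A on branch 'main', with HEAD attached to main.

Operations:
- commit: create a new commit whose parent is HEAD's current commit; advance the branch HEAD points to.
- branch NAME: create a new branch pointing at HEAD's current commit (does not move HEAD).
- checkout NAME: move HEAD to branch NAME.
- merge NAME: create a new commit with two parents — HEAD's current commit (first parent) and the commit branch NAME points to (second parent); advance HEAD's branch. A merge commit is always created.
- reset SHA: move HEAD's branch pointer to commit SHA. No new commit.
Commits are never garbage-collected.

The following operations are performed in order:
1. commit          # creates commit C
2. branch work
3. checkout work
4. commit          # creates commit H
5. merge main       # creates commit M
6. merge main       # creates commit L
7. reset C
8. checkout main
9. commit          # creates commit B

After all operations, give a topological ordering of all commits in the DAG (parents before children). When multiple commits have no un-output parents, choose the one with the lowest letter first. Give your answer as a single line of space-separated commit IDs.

After op 1 (commit): HEAD=main@C [main=C]
After op 2 (branch): HEAD=main@C [main=C work=C]
After op 3 (checkout): HEAD=work@C [main=C work=C]
After op 4 (commit): HEAD=work@H [main=C work=H]
After op 5 (merge): HEAD=work@M [main=C work=M]
After op 6 (merge): HEAD=work@L [main=C work=L]
After op 7 (reset): HEAD=work@C [main=C work=C]
After op 8 (checkout): HEAD=main@C [main=C work=C]
After op 9 (commit): HEAD=main@B [main=B work=C]
commit A: parents=[]
commit B: parents=['C']
commit C: parents=['A']
commit H: parents=['C']
commit L: parents=['M', 'C']
commit M: parents=['H', 'C']

Answer: A C B H M L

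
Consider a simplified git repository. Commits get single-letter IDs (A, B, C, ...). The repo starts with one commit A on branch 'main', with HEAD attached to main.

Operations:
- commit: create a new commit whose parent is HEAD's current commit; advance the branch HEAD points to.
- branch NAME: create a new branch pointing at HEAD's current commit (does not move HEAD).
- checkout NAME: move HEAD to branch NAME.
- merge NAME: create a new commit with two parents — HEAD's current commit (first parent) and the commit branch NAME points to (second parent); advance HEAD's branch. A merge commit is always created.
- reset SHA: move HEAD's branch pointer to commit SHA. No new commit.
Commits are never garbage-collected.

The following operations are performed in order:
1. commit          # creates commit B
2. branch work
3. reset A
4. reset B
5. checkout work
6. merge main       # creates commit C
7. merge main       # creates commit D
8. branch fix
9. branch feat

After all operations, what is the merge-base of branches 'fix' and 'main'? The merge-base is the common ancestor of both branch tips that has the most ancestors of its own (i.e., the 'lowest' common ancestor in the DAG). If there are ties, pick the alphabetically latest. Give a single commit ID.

Answer: B

Derivation:
After op 1 (commit): HEAD=main@B [main=B]
After op 2 (branch): HEAD=main@B [main=B work=B]
After op 3 (reset): HEAD=main@A [main=A work=B]
After op 4 (reset): HEAD=main@B [main=B work=B]
After op 5 (checkout): HEAD=work@B [main=B work=B]
After op 6 (merge): HEAD=work@C [main=B work=C]
After op 7 (merge): HEAD=work@D [main=B work=D]
After op 8 (branch): HEAD=work@D [fix=D main=B work=D]
After op 9 (branch): HEAD=work@D [feat=D fix=D main=B work=D]
ancestors(fix=D): ['A', 'B', 'C', 'D']
ancestors(main=B): ['A', 'B']
common: ['A', 'B']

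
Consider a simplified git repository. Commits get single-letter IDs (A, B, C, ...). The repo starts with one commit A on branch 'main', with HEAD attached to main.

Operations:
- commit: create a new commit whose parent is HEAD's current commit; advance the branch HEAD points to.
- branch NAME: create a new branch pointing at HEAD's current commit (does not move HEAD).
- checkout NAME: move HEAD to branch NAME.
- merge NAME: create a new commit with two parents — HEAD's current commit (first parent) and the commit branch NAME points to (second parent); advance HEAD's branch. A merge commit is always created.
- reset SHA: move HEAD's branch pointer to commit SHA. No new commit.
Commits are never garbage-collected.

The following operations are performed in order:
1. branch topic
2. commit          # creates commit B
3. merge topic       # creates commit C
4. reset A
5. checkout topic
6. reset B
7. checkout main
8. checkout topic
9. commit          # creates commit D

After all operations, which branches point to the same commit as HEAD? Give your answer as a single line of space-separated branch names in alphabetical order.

After op 1 (branch): HEAD=main@A [main=A topic=A]
After op 2 (commit): HEAD=main@B [main=B topic=A]
After op 3 (merge): HEAD=main@C [main=C topic=A]
After op 4 (reset): HEAD=main@A [main=A topic=A]
After op 5 (checkout): HEAD=topic@A [main=A topic=A]
After op 6 (reset): HEAD=topic@B [main=A topic=B]
After op 7 (checkout): HEAD=main@A [main=A topic=B]
After op 8 (checkout): HEAD=topic@B [main=A topic=B]
After op 9 (commit): HEAD=topic@D [main=A topic=D]

Answer: topic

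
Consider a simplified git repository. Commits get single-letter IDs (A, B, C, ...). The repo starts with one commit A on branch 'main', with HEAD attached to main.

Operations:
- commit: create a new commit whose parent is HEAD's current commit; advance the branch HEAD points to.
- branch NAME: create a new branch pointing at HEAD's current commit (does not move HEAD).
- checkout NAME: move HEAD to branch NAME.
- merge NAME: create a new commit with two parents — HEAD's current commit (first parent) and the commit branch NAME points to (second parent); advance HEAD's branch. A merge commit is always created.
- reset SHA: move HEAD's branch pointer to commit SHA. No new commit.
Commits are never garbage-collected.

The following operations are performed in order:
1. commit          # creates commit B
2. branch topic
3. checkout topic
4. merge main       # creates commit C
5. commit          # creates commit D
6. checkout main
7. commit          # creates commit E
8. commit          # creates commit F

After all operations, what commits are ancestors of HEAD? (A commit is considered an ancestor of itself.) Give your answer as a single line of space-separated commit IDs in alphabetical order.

After op 1 (commit): HEAD=main@B [main=B]
After op 2 (branch): HEAD=main@B [main=B topic=B]
After op 3 (checkout): HEAD=topic@B [main=B topic=B]
After op 4 (merge): HEAD=topic@C [main=B topic=C]
After op 5 (commit): HEAD=topic@D [main=B topic=D]
After op 6 (checkout): HEAD=main@B [main=B topic=D]
After op 7 (commit): HEAD=main@E [main=E topic=D]
After op 8 (commit): HEAD=main@F [main=F topic=D]

Answer: A B E F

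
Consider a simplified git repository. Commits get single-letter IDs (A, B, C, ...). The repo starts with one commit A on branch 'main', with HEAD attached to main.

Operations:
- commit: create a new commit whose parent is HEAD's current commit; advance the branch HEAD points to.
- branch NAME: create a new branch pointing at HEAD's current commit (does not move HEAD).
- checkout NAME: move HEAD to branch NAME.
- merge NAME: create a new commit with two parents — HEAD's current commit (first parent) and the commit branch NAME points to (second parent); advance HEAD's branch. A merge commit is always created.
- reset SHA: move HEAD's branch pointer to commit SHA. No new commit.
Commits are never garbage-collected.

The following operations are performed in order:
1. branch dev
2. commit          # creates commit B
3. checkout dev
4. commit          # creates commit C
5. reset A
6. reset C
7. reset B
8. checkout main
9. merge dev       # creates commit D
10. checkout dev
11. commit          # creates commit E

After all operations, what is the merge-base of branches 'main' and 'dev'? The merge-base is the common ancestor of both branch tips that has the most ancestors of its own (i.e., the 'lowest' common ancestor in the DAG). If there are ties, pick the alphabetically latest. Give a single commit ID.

After op 1 (branch): HEAD=main@A [dev=A main=A]
After op 2 (commit): HEAD=main@B [dev=A main=B]
After op 3 (checkout): HEAD=dev@A [dev=A main=B]
After op 4 (commit): HEAD=dev@C [dev=C main=B]
After op 5 (reset): HEAD=dev@A [dev=A main=B]
After op 6 (reset): HEAD=dev@C [dev=C main=B]
After op 7 (reset): HEAD=dev@B [dev=B main=B]
After op 8 (checkout): HEAD=main@B [dev=B main=B]
After op 9 (merge): HEAD=main@D [dev=B main=D]
After op 10 (checkout): HEAD=dev@B [dev=B main=D]
After op 11 (commit): HEAD=dev@E [dev=E main=D]
ancestors(main=D): ['A', 'B', 'D']
ancestors(dev=E): ['A', 'B', 'E']
common: ['A', 'B']

Answer: B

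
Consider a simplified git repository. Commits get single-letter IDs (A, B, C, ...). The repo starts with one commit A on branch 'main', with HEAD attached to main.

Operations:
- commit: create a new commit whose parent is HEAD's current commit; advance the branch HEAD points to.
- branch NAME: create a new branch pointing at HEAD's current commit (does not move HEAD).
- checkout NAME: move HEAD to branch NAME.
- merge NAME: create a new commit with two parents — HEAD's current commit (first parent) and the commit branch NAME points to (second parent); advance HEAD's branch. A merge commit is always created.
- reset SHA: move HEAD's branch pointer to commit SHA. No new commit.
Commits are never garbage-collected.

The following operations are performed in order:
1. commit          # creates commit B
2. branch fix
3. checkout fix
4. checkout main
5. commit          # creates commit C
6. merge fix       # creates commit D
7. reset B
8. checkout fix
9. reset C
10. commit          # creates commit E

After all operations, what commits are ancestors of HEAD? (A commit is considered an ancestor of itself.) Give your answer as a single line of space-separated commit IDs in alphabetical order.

Answer: A B C E

Derivation:
After op 1 (commit): HEAD=main@B [main=B]
After op 2 (branch): HEAD=main@B [fix=B main=B]
After op 3 (checkout): HEAD=fix@B [fix=B main=B]
After op 4 (checkout): HEAD=main@B [fix=B main=B]
After op 5 (commit): HEAD=main@C [fix=B main=C]
After op 6 (merge): HEAD=main@D [fix=B main=D]
After op 7 (reset): HEAD=main@B [fix=B main=B]
After op 8 (checkout): HEAD=fix@B [fix=B main=B]
After op 9 (reset): HEAD=fix@C [fix=C main=B]
After op 10 (commit): HEAD=fix@E [fix=E main=B]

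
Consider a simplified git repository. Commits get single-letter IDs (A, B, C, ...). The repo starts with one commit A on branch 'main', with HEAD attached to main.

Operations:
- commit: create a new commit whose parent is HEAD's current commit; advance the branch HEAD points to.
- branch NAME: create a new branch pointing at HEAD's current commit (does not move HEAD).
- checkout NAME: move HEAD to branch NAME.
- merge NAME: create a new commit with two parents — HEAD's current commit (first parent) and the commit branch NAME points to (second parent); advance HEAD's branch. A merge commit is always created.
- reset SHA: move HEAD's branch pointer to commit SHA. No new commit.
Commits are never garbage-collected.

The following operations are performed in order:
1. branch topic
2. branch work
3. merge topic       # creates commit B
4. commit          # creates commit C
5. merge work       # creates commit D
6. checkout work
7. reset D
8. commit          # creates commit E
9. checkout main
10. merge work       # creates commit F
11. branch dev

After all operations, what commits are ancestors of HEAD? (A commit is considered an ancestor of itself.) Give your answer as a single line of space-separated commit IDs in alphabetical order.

Answer: A B C D E F

Derivation:
After op 1 (branch): HEAD=main@A [main=A topic=A]
After op 2 (branch): HEAD=main@A [main=A topic=A work=A]
After op 3 (merge): HEAD=main@B [main=B topic=A work=A]
After op 4 (commit): HEAD=main@C [main=C topic=A work=A]
After op 5 (merge): HEAD=main@D [main=D topic=A work=A]
After op 6 (checkout): HEAD=work@A [main=D topic=A work=A]
After op 7 (reset): HEAD=work@D [main=D topic=A work=D]
After op 8 (commit): HEAD=work@E [main=D topic=A work=E]
After op 9 (checkout): HEAD=main@D [main=D topic=A work=E]
After op 10 (merge): HEAD=main@F [main=F topic=A work=E]
After op 11 (branch): HEAD=main@F [dev=F main=F topic=A work=E]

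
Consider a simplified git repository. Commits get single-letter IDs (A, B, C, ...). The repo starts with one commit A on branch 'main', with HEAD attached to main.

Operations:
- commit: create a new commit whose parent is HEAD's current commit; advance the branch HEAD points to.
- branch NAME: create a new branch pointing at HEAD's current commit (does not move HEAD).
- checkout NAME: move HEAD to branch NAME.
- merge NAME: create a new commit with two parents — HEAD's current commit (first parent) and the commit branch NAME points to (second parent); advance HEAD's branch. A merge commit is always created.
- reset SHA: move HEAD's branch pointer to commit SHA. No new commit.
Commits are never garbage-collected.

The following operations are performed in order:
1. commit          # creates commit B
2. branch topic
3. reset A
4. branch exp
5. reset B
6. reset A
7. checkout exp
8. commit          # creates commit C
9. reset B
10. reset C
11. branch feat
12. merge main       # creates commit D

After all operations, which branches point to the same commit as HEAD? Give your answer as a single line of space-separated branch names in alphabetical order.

After op 1 (commit): HEAD=main@B [main=B]
After op 2 (branch): HEAD=main@B [main=B topic=B]
After op 3 (reset): HEAD=main@A [main=A topic=B]
After op 4 (branch): HEAD=main@A [exp=A main=A topic=B]
After op 5 (reset): HEAD=main@B [exp=A main=B topic=B]
After op 6 (reset): HEAD=main@A [exp=A main=A topic=B]
After op 7 (checkout): HEAD=exp@A [exp=A main=A topic=B]
After op 8 (commit): HEAD=exp@C [exp=C main=A topic=B]
After op 9 (reset): HEAD=exp@B [exp=B main=A topic=B]
After op 10 (reset): HEAD=exp@C [exp=C main=A topic=B]
After op 11 (branch): HEAD=exp@C [exp=C feat=C main=A topic=B]
After op 12 (merge): HEAD=exp@D [exp=D feat=C main=A topic=B]

Answer: exp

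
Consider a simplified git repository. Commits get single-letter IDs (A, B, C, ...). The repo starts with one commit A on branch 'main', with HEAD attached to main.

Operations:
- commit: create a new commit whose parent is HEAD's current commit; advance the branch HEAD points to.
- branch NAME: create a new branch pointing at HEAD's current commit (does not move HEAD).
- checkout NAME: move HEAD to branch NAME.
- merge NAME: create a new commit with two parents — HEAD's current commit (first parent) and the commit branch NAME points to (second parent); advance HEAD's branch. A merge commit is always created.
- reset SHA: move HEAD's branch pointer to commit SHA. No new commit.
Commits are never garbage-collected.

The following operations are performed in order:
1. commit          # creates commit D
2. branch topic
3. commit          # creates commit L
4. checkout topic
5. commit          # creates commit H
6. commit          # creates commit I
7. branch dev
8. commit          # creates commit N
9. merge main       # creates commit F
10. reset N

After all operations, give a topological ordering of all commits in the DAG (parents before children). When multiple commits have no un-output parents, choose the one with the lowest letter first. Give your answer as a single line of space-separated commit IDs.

After op 1 (commit): HEAD=main@D [main=D]
After op 2 (branch): HEAD=main@D [main=D topic=D]
After op 3 (commit): HEAD=main@L [main=L topic=D]
After op 4 (checkout): HEAD=topic@D [main=L topic=D]
After op 5 (commit): HEAD=topic@H [main=L topic=H]
After op 6 (commit): HEAD=topic@I [main=L topic=I]
After op 7 (branch): HEAD=topic@I [dev=I main=L topic=I]
After op 8 (commit): HEAD=topic@N [dev=I main=L topic=N]
After op 9 (merge): HEAD=topic@F [dev=I main=L topic=F]
After op 10 (reset): HEAD=topic@N [dev=I main=L topic=N]
commit A: parents=[]
commit D: parents=['A']
commit F: parents=['N', 'L']
commit H: parents=['D']
commit I: parents=['H']
commit L: parents=['D']
commit N: parents=['I']

Answer: A D H I L N F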